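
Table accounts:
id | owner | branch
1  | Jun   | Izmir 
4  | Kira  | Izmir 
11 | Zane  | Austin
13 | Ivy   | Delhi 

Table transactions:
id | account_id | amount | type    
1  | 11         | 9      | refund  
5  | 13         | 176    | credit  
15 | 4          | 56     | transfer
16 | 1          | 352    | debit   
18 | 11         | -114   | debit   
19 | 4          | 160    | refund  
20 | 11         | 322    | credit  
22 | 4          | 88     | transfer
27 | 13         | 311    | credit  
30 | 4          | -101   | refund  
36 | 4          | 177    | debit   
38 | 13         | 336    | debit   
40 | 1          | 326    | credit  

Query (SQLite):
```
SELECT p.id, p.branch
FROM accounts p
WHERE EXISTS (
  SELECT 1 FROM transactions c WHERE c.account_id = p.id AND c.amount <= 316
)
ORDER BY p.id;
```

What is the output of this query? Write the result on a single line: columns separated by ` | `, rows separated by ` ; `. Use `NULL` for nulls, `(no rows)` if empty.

For each accounts row, check whether any transactions with matching account_id has amount <= 316.
Keep rows where that is true.

4 | Izmir ; 11 | Austin ; 13 | Delhi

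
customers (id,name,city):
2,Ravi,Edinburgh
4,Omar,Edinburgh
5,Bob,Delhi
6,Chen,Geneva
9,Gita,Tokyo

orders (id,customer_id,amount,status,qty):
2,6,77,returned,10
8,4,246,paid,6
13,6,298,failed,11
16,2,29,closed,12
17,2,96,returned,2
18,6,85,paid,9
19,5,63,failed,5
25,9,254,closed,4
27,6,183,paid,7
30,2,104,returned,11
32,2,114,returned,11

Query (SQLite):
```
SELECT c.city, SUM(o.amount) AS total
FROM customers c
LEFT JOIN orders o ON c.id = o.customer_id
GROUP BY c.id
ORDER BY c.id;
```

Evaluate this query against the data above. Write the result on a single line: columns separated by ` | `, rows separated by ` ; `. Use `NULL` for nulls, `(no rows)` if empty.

Edinburgh | 343 ; Edinburgh | 246 ; Delhi | 63 ; Geneva | 643 ; Tokyo | 254

LEFT JOIN keeps every customers row; unmatched ones get NULL for orders columns.
Group by customers.id and compute SUM(o.amount). SUM over an all-NULL group is NULL.
  2: ids {16, 17, 30, 32} → SUM(o.amount)=343
  4: ids {8} → SUM(o.amount)=246
  5: ids {19} → SUM(o.amount)=63
  6: ids {2, 13, 18, 27} → SUM(o.amount)=643
  9: ids {25} → SUM(o.amount)=254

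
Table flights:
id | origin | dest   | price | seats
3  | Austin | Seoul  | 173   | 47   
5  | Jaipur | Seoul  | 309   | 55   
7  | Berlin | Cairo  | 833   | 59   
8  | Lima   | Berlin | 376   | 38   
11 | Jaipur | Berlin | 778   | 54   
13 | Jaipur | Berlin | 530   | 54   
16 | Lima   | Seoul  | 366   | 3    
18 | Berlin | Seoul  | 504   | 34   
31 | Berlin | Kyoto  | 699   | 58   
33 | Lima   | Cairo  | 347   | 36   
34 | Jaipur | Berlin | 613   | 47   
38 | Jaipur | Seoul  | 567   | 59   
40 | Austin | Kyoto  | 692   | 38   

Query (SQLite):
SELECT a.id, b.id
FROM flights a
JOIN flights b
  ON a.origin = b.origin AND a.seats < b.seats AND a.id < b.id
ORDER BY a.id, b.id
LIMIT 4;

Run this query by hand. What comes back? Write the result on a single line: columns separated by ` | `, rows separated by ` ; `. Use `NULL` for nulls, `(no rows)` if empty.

5 | 38 ; 11 | 38 ; 13 | 38 ; 16 | 33

Pairs (a,b) with same origin, a.seats < b.seats, a.id < b.id.
origin groups: Austin:{3,40} Berlin:{7,18,31} Jaipur:{5,11,13,34,38} Lima:{8,16,33}
Ordered by (a.id, b.id); first 4.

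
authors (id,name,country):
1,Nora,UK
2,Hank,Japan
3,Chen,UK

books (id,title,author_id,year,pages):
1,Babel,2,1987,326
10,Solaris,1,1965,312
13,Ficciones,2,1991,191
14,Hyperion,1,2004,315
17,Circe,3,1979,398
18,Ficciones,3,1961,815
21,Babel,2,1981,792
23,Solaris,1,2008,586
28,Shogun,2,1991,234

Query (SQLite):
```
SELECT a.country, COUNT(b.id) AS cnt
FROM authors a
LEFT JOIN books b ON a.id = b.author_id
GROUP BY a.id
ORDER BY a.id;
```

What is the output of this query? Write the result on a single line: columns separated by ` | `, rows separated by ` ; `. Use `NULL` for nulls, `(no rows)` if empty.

UK | 3 ; Japan | 4 ; UK | 2

LEFT JOIN keeps every authors row; unmatched ones get NULL for books columns.
Group by authors.id and compute COUNT(b.id). COUNT(col) of an all-NULL group is 0.
  1: ids {10, 14, 23} → COUNT(b.id)=3
  2: ids {1, 13, 21, 28} → COUNT(b.id)=4
  3: ids {17, 18} → COUNT(b.id)=2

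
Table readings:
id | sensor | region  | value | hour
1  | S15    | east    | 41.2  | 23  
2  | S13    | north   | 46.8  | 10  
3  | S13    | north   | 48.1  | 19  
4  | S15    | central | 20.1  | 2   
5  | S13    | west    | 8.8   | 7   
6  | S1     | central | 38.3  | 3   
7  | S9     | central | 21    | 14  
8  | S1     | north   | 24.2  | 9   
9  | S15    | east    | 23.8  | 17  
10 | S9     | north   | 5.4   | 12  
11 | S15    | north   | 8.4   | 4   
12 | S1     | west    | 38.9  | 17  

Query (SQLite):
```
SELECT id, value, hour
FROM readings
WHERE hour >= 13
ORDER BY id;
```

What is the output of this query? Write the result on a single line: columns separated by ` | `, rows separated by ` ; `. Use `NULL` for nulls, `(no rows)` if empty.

1 | 41.2 | 23 ; 3 | 48.1 | 19 ; 7 | 21 | 14 ; 9 | 23.8 | 17 ; 12 | 38.9 | 17

hour >= 13: ids {1, 3, 7, 9, 12}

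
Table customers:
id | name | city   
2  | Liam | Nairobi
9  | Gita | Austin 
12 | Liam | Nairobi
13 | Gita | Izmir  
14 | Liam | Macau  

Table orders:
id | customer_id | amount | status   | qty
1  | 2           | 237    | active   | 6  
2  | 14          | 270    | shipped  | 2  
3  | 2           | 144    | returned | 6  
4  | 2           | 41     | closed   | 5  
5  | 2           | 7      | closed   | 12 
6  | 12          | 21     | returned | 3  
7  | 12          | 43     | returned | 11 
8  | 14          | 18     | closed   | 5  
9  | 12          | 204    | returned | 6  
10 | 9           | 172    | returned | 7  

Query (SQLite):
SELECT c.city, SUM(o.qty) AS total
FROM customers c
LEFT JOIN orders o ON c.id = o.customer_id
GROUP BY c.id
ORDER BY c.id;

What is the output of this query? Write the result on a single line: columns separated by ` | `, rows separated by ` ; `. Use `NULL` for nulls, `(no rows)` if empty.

Nairobi | 29 ; Austin | 7 ; Nairobi | 20 ; Izmir | NULL ; Macau | 7

LEFT JOIN keeps every customers row; unmatched ones get NULL for orders columns.
Group by customers.id and compute SUM(o.qty). SUM over an all-NULL group is NULL.
  2: ids {1, 3, 4, 5} → SUM(o.qty)=29
  9: ids {10} → SUM(o.qty)=7
  12: ids {6, 7, 9} → SUM(o.qty)=20
  13: ids {—} → SUM(o.qty)=NULL
  14: ids {2, 8} → SUM(o.qty)=7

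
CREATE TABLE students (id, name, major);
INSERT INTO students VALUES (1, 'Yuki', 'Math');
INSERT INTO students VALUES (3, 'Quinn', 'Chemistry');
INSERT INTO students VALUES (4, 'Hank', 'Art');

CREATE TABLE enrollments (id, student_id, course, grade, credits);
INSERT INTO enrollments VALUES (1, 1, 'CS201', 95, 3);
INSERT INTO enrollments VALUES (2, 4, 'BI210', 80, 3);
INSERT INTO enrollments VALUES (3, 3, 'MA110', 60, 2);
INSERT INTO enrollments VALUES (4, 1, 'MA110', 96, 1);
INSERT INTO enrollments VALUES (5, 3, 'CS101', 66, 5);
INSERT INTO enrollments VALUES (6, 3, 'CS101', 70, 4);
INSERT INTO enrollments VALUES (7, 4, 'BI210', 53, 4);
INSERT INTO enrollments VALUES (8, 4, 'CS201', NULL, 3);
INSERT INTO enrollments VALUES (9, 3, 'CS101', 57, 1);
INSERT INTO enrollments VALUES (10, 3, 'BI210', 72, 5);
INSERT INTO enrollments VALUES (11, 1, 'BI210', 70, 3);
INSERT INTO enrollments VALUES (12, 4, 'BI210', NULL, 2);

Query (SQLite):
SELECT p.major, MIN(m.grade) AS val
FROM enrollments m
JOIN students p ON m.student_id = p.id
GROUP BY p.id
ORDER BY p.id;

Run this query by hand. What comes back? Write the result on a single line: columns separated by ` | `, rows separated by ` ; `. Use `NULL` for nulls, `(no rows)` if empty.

Math | 70 ; Chemistry | 57 ; Art | 53

Join each enrollments row to its students via student_id.
Group joined rows by students.id; compute MIN(m.grade) per group.
  1: ids {1, 4, 11} → MIN(m.grade)=70
  3: ids {3, 5, 6, 9, 10} → MIN(m.grade)=57
  4: ids {2, 7, 8, 12} → MIN(m.grade)=53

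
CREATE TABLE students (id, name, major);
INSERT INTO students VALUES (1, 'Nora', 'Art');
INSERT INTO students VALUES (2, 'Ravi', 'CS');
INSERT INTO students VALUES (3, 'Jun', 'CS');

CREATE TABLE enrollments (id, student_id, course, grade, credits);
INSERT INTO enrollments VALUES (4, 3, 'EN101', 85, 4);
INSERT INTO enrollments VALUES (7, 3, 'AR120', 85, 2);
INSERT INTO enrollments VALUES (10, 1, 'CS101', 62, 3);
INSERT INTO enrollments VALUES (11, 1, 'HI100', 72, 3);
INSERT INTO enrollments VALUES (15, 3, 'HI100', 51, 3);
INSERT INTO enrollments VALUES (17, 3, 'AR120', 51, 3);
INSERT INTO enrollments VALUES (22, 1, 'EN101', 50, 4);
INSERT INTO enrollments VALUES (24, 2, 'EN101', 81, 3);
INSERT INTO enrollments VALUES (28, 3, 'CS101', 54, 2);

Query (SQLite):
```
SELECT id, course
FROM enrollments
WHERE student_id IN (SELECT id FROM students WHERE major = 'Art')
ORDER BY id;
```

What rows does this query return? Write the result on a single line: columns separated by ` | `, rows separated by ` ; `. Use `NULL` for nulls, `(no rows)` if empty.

10 | CS101 ; 11 | HI100 ; 22 | EN101

Inner query: students.id where major = 'Art'.
Outer: keep enrollments rows whose student_id is in that set.
Inner query → {1}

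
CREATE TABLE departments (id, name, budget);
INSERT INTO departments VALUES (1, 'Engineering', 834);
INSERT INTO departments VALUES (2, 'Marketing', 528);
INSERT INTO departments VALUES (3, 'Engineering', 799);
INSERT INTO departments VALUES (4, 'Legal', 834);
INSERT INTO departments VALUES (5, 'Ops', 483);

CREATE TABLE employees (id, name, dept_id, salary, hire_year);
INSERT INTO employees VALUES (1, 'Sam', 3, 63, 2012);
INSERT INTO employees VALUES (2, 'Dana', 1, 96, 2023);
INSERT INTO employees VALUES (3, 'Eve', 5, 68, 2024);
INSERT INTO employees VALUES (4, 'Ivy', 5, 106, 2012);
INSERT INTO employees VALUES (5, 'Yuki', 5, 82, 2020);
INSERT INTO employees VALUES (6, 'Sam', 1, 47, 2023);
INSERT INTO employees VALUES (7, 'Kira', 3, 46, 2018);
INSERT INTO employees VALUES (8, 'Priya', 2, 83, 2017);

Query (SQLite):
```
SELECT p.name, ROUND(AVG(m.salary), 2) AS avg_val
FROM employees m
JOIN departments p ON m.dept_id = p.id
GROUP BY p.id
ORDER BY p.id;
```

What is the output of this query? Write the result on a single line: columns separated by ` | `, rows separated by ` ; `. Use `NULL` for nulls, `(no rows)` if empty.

Join each employees row to its departments via dept_id.
Group joined rows by departments.id; compute ROUND(AVG(m.salary), 2) per group.
  1: ids {2, 6} → ROUND(AVG(m.salary), 2)=71.5
  2: ids {8} → ROUND(AVG(m.salary), 2)=83
  3: ids {1, 7} → ROUND(AVG(m.salary), 2)=54.5
  5: ids {3, 4, 5} → ROUND(AVG(m.salary), 2)=85.33

Engineering | 71.5 ; Marketing | 83 ; Engineering | 54.5 ; Ops | 85.33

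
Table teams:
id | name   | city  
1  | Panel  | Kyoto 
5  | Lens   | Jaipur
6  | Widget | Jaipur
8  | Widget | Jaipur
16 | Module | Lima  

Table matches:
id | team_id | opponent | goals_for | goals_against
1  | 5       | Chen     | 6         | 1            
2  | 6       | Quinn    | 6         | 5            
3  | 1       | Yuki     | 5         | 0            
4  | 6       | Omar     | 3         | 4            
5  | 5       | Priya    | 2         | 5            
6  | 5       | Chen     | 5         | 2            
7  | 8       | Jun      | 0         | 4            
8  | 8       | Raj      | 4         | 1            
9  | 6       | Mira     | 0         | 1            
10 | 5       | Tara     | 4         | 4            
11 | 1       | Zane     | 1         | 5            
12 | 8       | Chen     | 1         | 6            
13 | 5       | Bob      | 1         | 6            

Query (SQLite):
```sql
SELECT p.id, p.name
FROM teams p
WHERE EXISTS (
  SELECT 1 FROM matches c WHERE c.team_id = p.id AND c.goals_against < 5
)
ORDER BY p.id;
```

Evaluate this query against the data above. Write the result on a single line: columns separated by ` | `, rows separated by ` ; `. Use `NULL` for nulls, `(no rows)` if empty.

1 | Panel ; 5 | Lens ; 6 | Widget ; 8 | Widget

For each teams row, check whether any matches with matching team_id has goals_against < 5.
Keep rows where that is true.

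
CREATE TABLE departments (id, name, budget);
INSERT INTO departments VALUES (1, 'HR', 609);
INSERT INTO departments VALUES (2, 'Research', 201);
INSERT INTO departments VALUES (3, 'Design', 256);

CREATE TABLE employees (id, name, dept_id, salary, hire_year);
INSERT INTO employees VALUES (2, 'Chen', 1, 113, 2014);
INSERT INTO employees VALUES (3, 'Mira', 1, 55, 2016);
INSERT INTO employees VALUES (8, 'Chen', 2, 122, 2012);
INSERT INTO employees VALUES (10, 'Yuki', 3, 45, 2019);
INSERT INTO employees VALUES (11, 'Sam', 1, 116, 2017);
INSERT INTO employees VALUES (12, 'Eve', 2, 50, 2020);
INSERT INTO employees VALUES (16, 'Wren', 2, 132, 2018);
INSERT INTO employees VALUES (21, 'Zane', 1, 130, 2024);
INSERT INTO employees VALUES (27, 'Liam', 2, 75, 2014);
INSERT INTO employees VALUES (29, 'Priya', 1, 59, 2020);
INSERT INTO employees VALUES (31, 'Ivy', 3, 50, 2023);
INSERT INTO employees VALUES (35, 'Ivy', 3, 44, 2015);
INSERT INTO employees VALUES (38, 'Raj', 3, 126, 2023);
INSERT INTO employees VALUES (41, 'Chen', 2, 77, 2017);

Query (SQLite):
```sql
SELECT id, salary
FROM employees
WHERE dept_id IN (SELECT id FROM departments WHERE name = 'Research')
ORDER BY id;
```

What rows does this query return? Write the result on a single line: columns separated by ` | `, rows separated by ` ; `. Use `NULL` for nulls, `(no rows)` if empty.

8 | 122 ; 12 | 50 ; 16 | 132 ; 27 | 75 ; 41 | 77

Inner query: departments.id where name = 'Research'.
Outer: keep employees rows whose dept_id is in that set.
Inner query → {2}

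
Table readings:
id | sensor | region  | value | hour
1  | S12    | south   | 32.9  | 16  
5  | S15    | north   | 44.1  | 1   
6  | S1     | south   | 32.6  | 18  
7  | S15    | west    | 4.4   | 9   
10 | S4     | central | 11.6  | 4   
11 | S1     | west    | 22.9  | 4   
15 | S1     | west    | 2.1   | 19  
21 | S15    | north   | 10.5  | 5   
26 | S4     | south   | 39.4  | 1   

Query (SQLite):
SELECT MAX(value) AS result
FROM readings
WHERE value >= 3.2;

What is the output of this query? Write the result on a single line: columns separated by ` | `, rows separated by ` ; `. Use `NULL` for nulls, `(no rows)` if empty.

44.1

Rows where value >= 3.2 → value values: [32.9, 44.1, 32.6, 4.4, 11.6, 22.9, 10.5, 39.4].
MAX of non-NULL values = 44.1.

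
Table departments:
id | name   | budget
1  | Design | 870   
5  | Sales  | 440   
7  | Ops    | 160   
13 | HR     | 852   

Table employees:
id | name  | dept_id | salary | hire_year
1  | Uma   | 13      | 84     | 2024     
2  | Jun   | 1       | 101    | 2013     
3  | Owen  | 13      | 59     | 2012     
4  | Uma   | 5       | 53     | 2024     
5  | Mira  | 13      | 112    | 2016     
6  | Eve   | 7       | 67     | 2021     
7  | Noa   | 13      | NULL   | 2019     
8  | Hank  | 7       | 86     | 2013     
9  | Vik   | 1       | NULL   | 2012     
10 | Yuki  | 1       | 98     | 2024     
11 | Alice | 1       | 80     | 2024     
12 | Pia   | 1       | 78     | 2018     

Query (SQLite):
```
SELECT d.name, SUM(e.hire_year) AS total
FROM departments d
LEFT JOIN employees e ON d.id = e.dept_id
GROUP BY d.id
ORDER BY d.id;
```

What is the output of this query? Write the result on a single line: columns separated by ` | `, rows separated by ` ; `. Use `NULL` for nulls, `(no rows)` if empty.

LEFT JOIN keeps every departments row; unmatched ones get NULL for employees columns.
Group by departments.id and compute SUM(e.hire_year). SUM over an all-NULL group is NULL.
  1: ids {2, 9, 10, 11, 12} → SUM(e.hire_year)=10091
  5: ids {4} → SUM(e.hire_year)=2024
  7: ids {6, 8} → SUM(e.hire_year)=4034
  13: ids {1, 3, 5, 7} → SUM(e.hire_year)=8071

Design | 10091 ; Sales | 2024 ; Ops | 4034 ; HR | 8071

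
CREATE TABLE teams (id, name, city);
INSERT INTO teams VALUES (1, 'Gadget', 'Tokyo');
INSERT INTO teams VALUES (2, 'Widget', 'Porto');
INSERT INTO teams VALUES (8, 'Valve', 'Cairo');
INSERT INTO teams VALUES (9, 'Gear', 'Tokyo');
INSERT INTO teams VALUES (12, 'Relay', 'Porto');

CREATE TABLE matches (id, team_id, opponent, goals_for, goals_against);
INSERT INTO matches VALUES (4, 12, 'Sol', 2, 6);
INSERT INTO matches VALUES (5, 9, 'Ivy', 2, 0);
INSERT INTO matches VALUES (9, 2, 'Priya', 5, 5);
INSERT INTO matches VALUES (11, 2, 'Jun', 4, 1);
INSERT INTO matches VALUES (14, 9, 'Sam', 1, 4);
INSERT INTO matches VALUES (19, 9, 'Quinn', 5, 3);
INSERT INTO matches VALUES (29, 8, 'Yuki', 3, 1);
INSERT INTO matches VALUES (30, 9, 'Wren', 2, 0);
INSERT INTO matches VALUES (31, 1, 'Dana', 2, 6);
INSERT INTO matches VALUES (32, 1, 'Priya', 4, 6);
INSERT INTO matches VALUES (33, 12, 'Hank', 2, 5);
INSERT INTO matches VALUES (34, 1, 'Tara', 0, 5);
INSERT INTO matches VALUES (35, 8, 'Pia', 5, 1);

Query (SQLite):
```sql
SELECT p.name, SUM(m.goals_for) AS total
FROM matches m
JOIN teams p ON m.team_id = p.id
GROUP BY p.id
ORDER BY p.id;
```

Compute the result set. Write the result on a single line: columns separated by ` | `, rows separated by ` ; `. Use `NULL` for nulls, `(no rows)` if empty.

Join each matches row to its teams via team_id.
Group joined rows by teams.id; compute SUM(m.goals_for) per group.
  1: ids {31, 32, 34} → SUM(m.goals_for)=6
  2: ids {9, 11} → SUM(m.goals_for)=9
  8: ids {29, 35} → SUM(m.goals_for)=8
  9: ids {5, 14, 19, 30} → SUM(m.goals_for)=10
  12: ids {4, 33} → SUM(m.goals_for)=4

Gadget | 6 ; Widget | 9 ; Valve | 8 ; Gear | 10 ; Relay | 4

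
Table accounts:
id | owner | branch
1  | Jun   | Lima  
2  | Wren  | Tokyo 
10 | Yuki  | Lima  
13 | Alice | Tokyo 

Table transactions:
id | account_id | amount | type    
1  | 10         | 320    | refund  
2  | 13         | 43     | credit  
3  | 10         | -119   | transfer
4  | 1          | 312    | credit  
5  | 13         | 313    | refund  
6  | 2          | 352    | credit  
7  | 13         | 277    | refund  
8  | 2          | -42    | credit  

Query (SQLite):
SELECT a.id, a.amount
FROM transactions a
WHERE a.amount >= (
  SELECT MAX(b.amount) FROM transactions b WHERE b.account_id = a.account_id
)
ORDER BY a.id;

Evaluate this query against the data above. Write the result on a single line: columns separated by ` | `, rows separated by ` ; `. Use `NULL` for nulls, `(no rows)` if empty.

For each transactions row a, compute MAX(amount) over rows sharing a.account_id.
Keep row a if a.amount >= that per-group MAX.
  account_id=1: MAX(amount) = 312
  account_id=2: MAX(amount) = 352
  account_id=10: MAX(amount) = 320
  account_id=13: MAX(amount) = 313

1 | 320 ; 4 | 312 ; 5 | 313 ; 6 | 352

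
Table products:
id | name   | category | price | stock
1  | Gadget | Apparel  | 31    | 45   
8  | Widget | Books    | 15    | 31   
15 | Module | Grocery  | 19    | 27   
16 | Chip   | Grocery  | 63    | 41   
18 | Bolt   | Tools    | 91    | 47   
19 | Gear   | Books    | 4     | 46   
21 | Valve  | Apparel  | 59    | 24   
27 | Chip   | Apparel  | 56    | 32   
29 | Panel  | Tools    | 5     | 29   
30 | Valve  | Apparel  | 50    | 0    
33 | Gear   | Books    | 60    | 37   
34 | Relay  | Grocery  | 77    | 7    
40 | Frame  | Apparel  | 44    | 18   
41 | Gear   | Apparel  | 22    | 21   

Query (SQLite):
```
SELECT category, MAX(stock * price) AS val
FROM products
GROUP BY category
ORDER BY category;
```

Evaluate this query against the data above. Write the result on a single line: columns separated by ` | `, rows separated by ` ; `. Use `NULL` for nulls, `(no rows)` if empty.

Apparel | 1792 ; Books | 2220 ; Grocery | 2583 ; Tools | 4277

For each row compute stock * price.
Group by category; take MAX of the expression per group.
  Apparel: ids {1, 21, 27, 30, 40, 41} → MAX(stock * price)=1792
  Books: ids {8, 19, 33} → MAX(stock * price)=2220
  Grocery: ids {15, 16, 34} → MAX(stock * price)=2583
  Tools: ids {18, 29} → MAX(stock * price)=4277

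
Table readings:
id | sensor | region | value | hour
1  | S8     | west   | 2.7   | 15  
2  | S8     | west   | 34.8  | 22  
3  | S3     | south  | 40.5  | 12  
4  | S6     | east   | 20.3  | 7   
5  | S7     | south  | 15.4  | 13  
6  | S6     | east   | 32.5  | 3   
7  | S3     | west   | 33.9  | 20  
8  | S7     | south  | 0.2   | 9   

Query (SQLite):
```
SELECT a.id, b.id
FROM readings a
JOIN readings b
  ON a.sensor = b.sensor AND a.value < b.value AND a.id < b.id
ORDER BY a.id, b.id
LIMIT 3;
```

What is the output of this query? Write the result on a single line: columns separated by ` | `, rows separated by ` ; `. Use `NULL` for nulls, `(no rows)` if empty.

1 | 2 ; 4 | 6

Pairs (a,b) with same sensor, a.value < b.value, a.id < b.id.
sensor groups: S3:{3,7} S6:{4,6} S7:{5,8} S8:{1,2}
Ordered by (a.id, b.id); first 3.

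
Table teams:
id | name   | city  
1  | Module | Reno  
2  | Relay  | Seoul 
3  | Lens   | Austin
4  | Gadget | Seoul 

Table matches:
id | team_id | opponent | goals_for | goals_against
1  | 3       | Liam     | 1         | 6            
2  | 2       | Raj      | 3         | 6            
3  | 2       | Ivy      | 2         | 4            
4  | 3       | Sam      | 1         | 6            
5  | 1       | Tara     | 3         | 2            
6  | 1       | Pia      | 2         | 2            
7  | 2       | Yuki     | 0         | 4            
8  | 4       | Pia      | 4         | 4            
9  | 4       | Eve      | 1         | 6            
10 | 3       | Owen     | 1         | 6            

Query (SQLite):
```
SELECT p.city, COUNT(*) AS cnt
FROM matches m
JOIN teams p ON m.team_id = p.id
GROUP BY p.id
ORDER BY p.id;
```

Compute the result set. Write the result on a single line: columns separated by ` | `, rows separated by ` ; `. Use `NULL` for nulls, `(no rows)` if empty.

Join each matches row to its teams via team_id.
Group joined rows by teams.id; compute COUNT(*) per group.
  1: ids {5, 6} → COUNT(*)=2
  2: ids {2, 3, 7} → COUNT(*)=3
  3: ids {1, 4, 10} → COUNT(*)=3
  4: ids {8, 9} → COUNT(*)=2

Reno | 2 ; Seoul | 3 ; Austin | 3 ; Seoul | 2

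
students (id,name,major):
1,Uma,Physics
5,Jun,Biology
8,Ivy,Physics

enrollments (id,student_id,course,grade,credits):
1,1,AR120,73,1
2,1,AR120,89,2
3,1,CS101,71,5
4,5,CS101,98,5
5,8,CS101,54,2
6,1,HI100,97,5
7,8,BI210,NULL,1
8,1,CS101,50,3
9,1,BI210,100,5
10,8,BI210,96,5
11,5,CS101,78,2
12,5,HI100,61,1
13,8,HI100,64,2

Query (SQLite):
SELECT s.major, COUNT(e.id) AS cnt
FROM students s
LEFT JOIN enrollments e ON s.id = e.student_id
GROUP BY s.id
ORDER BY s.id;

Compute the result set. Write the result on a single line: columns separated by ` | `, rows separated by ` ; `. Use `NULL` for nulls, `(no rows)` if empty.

Physics | 6 ; Biology | 3 ; Physics | 4

LEFT JOIN keeps every students row; unmatched ones get NULL for enrollments columns.
Group by students.id and compute COUNT(e.id). COUNT(col) of an all-NULL group is 0.
  1: ids {1, 2, 3, 6, 8, 9} → COUNT(e.id)=6
  5: ids {4, 11, 12} → COUNT(e.id)=3
  8: ids {5, 7, 10, 13} → COUNT(e.id)=4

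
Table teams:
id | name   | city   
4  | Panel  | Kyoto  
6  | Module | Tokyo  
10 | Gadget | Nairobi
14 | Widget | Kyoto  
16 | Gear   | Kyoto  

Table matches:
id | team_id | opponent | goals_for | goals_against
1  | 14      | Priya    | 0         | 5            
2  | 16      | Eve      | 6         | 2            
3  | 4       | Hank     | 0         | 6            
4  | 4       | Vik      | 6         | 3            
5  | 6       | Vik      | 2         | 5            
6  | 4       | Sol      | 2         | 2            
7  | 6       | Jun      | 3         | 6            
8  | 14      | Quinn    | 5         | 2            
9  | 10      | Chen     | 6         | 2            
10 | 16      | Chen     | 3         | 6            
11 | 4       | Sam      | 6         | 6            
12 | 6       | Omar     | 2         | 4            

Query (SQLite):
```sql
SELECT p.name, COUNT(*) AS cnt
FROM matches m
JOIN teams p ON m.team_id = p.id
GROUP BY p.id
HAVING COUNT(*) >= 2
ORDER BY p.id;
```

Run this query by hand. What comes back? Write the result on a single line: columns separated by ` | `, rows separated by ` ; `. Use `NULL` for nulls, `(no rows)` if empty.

Join each matches row to its teams via team_id.
Group joined rows by teams.id; compute COUNT(*) per group.
HAVING: keep groups with count ≥ 2.
  4: ids {3, 4, 6, 11} → COUNT(*)=4
  6: ids {5, 7, 12} → COUNT(*)=3
  10: ids {9} → COUNT(*)=1
  14: ids {1, 8} → COUNT(*)=2
  16: ids {2, 10} → COUNT(*)=2

Panel | 4 ; Module | 3 ; Widget | 2 ; Gear | 2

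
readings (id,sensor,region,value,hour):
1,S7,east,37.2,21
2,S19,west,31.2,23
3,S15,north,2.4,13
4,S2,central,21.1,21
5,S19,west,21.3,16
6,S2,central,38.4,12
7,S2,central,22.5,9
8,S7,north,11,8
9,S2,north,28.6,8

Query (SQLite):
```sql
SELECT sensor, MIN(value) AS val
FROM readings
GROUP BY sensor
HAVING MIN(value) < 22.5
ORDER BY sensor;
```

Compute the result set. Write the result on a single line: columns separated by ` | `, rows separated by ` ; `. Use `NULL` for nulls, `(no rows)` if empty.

Partition readings by sensor; compute MIN(value) within each group.
HAVING: keep groups where MIN(value) < 22.5.
  S15: ids {3} → MIN(value)=2.4
  S19: ids {2, 5} → MIN(value)=21.3
  S2: ids {4, 6, 7, 9} → MIN(value)=21.1
  S7: ids {1, 8} → MIN(value)=11

S15 | 2.4 ; S19 | 21.3 ; S2 | 21.1 ; S7 | 11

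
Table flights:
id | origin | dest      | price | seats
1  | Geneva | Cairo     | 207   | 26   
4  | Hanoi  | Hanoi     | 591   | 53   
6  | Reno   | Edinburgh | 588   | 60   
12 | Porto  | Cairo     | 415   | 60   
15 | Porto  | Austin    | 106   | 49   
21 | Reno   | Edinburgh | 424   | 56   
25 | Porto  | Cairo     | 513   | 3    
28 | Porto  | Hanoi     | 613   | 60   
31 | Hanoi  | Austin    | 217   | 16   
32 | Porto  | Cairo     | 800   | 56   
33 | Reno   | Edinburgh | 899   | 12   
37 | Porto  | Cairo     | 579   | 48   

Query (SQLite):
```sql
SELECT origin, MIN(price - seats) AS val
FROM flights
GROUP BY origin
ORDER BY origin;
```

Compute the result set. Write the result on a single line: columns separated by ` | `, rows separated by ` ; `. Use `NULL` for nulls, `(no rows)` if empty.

For each row compute price - seats.
Group by origin; take MIN of the expression per group.
  Geneva: ids {1} → MIN(price - seats)=181
  Hanoi: ids {4, 31} → MIN(price - seats)=201
  Porto: ids {12, 15, 25, 28, 32, 37} → MIN(price - seats)=57
  Reno: ids {6, 21, 33} → MIN(price - seats)=368

Geneva | 181 ; Hanoi | 201 ; Porto | 57 ; Reno | 368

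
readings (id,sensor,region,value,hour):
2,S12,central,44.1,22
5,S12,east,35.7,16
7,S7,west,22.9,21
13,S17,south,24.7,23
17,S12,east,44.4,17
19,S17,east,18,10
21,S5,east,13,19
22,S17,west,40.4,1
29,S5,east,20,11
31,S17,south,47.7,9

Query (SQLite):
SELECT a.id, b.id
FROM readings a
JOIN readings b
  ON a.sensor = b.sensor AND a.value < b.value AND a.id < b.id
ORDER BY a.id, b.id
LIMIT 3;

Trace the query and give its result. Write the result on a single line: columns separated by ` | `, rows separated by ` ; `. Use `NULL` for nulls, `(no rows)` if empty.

2 | 17 ; 5 | 17 ; 13 | 22

Pairs (a,b) with same sensor, a.value < b.value, a.id < b.id.
sensor groups: S12:{2,5,17} S17:{13,19,22,31} S5:{21,29} S7:{7}
Ordered by (a.id, b.id); first 3.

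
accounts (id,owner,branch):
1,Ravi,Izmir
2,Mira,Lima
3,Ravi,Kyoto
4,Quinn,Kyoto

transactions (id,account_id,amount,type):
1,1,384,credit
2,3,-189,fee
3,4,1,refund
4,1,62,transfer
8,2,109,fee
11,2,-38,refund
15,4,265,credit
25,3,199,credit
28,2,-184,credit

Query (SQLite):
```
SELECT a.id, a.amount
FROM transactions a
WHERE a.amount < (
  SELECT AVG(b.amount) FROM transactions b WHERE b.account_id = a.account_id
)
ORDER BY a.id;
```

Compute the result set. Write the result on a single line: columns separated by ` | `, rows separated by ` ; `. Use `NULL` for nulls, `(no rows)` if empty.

2 | -189 ; 3 | 1 ; 4 | 62 ; 11 | -38 ; 28 | -184

For each transactions row a, compute AVG(amount) over rows sharing a.account_id.
Keep row a if a.amount < that per-group AVG.
  account_id=1: AVG(amount) = 223.0
  account_id=2: AVG(amount) = -37.666667
  account_id=3: AVG(amount) = 5.0
  account_id=4: AVG(amount) = 133.0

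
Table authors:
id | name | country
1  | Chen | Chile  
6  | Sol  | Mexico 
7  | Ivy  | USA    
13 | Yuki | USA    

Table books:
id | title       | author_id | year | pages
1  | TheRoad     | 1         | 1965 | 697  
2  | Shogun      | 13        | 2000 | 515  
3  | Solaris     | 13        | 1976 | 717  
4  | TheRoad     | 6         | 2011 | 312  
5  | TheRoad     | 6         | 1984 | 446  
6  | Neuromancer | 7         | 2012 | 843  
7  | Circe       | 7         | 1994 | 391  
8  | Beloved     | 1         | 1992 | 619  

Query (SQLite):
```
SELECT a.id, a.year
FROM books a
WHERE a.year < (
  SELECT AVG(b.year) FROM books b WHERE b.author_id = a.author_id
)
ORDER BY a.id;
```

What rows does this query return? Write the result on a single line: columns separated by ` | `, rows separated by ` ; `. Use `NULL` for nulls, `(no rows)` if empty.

For each books row a, compute AVG(year) over rows sharing a.author_id.
Keep row a if a.year < that per-group AVG.
  author_id=1: AVG(year) = 1978.5
  author_id=6: AVG(year) = 1997.5
  author_id=7: AVG(year) = 2003.0
  author_id=13: AVG(year) = 1988.0

1 | 1965 ; 3 | 1976 ; 5 | 1984 ; 7 | 1994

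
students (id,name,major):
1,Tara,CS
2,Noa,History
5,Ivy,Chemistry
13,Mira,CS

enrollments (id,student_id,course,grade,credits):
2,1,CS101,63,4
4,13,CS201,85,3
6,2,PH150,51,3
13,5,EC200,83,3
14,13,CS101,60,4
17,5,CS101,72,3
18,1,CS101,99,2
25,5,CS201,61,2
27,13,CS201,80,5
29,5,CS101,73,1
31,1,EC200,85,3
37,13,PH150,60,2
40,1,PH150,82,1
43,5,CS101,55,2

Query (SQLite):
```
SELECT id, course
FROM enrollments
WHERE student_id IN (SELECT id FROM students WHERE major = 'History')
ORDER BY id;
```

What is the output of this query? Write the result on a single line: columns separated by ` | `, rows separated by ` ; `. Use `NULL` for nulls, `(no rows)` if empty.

Inner query: students.id where major = 'History'.
Outer: keep enrollments rows whose student_id is in that set.
Inner query → {2}

6 | PH150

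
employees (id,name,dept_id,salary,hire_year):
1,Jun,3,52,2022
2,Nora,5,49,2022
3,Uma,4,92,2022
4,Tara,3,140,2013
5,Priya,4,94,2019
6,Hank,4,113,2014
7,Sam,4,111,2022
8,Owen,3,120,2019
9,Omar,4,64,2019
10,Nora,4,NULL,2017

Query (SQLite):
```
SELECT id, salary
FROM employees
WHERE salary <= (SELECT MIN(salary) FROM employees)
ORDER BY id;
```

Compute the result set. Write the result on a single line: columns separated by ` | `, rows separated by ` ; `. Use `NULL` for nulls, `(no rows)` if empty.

Scalar subquery: MIN(salary) over all employees rows = 49.
Keep rows where salary <= that value.

2 | 49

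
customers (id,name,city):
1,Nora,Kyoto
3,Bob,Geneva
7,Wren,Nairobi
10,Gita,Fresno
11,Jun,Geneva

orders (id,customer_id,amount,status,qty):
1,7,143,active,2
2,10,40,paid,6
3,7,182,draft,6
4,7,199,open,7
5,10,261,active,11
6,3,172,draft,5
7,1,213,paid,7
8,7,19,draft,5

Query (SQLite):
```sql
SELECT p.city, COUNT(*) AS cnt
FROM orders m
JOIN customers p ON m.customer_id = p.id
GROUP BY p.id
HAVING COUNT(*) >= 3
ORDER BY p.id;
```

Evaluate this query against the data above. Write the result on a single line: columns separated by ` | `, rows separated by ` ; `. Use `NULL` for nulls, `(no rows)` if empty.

Nairobi | 4

Join each orders row to its customers via customer_id.
Group joined rows by customers.id; compute COUNT(*) per group.
HAVING: keep groups with count ≥ 3.
  1: ids {7} → COUNT(*)=1
  3: ids {6} → COUNT(*)=1
  7: ids {1, 3, 4, 8} → COUNT(*)=4
  10: ids {2, 5} → COUNT(*)=2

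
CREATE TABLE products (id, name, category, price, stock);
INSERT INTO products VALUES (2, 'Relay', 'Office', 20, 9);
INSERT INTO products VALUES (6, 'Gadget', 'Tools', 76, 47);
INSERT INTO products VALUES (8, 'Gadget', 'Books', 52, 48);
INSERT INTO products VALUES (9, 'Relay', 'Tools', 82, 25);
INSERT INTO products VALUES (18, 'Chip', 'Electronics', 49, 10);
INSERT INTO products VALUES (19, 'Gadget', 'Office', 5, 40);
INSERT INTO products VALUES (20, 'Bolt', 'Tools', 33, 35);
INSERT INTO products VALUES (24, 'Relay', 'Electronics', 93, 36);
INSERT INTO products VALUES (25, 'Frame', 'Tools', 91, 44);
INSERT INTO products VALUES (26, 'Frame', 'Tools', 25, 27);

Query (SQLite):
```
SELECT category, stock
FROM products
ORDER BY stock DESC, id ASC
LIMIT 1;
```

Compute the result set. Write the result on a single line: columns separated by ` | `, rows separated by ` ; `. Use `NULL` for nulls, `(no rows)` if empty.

Books | 48

Sort by stock desc, tiebreak id asc: (48, id=8), (47, id=6), (44, id=25), (40, id=19) …. Take first 1.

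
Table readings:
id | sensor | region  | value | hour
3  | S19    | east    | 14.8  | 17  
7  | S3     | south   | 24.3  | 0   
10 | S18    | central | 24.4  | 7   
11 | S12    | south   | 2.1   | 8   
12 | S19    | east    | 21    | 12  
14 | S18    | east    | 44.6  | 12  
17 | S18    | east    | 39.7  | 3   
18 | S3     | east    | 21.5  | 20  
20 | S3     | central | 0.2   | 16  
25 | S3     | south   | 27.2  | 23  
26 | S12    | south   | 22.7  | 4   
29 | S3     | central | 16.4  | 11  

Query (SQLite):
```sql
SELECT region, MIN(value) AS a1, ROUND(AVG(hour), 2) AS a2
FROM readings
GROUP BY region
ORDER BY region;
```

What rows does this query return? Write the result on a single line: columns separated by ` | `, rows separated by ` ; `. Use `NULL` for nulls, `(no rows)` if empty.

Group readings by region.
Per group compute: MIN(value), ROUND(AVG(hour), 2).
  central: ids {10, 20, 29} → MIN(value)=0.2, ROUND(AVG(hour), 2)=11.33
  east: ids {3, 12, 14, 17, 18} → MIN(value)=14.8, ROUND(AVG(hour), 2)=12.8
  south: ids {7, 11, 25, 26} → MIN(value)=2.1, ROUND(AVG(hour), 2)=8.75

central | 0.2 | 11.33 ; east | 14.8 | 12.8 ; south | 2.1 | 8.75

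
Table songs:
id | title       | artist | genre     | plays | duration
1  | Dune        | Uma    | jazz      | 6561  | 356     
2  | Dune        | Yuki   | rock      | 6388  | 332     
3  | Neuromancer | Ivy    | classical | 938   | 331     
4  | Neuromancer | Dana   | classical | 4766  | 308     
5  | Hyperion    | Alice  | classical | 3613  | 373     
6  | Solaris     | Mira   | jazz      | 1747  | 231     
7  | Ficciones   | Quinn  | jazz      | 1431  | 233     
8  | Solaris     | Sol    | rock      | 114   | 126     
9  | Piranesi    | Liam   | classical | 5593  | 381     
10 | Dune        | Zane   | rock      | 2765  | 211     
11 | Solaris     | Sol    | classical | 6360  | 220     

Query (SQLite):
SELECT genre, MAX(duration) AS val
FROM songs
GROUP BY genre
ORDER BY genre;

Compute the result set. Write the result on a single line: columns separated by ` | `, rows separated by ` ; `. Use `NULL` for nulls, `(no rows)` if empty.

classical | 381 ; jazz | 356 ; rock | 332

Partition songs by genre; compute MAX(duration) within each group.
  classical: ids {3, 4, 5, 9, 11} → MAX(duration)=381
  jazz: ids {1, 6, 7} → MAX(duration)=356
  rock: ids {2, 8, 10} → MAX(duration)=332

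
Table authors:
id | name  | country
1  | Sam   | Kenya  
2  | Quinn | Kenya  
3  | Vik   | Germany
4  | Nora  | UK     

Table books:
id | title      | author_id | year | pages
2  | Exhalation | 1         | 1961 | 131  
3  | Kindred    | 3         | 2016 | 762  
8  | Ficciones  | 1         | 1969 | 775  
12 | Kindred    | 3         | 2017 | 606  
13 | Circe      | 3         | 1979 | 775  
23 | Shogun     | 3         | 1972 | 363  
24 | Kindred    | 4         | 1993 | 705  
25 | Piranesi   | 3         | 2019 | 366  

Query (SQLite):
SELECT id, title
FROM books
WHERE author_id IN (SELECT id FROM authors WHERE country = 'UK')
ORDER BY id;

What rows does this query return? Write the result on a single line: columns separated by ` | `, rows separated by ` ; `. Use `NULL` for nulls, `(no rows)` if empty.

24 | Kindred

Inner query: authors.id where country = 'UK'.
Outer: keep books rows whose author_id is in that set.
Inner query → {4}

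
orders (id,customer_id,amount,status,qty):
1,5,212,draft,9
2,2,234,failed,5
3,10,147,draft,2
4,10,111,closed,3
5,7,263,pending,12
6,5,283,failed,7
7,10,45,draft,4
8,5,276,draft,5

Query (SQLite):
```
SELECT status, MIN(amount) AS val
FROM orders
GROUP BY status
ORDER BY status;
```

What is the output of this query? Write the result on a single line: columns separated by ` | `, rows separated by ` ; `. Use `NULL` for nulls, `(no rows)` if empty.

closed | 111 ; draft | 45 ; failed | 234 ; pending | 263

Partition orders by status; compute MIN(amount) within each group.
  closed: ids {4} → MIN(amount)=111
  draft: ids {1, 3, 7, 8} → MIN(amount)=45
  failed: ids {2, 6} → MIN(amount)=234
  pending: ids {5} → MIN(amount)=263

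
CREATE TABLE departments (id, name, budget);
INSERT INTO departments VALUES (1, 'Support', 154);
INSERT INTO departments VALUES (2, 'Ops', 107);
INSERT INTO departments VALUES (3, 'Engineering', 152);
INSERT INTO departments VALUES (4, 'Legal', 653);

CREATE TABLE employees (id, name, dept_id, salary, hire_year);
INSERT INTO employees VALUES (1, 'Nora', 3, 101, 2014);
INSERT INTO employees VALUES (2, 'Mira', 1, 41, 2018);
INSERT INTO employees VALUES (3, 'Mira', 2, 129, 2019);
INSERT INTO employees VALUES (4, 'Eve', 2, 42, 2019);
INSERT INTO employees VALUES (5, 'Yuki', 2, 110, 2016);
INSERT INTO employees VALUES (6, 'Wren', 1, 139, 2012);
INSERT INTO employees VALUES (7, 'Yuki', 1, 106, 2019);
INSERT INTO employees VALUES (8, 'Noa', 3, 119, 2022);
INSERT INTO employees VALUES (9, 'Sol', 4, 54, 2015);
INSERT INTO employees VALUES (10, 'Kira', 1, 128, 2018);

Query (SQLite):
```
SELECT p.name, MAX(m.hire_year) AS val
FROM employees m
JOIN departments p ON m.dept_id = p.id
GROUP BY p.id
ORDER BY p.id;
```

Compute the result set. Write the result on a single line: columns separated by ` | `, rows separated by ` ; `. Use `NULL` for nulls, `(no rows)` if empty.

Join each employees row to its departments via dept_id.
Group joined rows by departments.id; compute MAX(m.hire_year) per group.
  1: ids {2, 6, 7, 10} → MAX(m.hire_year)=2019
  2: ids {3, 4, 5} → MAX(m.hire_year)=2019
  3: ids {1, 8} → MAX(m.hire_year)=2022
  4: ids {9} → MAX(m.hire_year)=2015

Support | 2019 ; Ops | 2019 ; Engineering | 2022 ; Legal | 2015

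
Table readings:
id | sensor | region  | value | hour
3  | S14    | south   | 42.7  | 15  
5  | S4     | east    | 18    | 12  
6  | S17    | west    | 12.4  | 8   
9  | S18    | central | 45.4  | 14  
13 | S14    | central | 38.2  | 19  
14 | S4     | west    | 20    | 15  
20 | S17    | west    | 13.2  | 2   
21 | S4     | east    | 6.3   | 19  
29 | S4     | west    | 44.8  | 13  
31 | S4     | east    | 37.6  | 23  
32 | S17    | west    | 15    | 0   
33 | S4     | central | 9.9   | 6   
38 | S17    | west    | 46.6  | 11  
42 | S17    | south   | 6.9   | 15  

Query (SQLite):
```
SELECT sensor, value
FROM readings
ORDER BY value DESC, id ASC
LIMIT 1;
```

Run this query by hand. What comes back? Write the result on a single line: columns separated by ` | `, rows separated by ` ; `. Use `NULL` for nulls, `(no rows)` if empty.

S17 | 46.6

Sort by value desc, tiebreak id asc: (46.6, id=38), (45.4, id=9), (44.8, id=29), (42.7, id=3) …. Take first 1.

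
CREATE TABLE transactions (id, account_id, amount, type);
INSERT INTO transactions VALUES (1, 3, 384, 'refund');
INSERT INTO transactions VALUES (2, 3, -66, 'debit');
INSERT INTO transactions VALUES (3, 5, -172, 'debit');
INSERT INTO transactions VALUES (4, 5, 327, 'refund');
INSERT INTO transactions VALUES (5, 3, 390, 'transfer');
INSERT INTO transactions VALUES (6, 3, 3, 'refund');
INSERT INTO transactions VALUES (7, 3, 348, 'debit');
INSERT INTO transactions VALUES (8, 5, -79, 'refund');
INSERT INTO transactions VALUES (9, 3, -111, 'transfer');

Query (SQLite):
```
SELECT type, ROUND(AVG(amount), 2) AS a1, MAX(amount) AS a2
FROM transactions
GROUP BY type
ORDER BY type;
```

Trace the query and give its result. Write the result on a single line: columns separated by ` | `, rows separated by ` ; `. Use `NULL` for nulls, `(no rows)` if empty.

Group transactions by type.
Per group compute: ROUND(AVG(amount), 2), MAX(amount).
  debit: ids {2, 3, 7} → ROUND(AVG(amount), 2)=36.67, MAX(amount)=348
  refund: ids {1, 4, 6, 8} → ROUND(AVG(amount), 2)=158.75, MAX(amount)=384
  transfer: ids {5, 9} → ROUND(AVG(amount), 2)=139.5, MAX(amount)=390

debit | 36.67 | 348 ; refund | 158.75 | 384 ; transfer | 139.5 | 390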